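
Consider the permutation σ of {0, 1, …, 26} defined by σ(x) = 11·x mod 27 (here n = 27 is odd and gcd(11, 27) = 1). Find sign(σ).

Orbit of 20 under x↦11x: [20, 4, 17, 25, 5, 1, 11]… (length divides ord_27(11)).
The orbit structure of x ↦ 11x mod 27: 4 orbits of sizes [18, 6, 2, 1].
4 cycles on 27: each ℓ→(−1)^(ℓ−1), product (−1)^23 = -1.

-1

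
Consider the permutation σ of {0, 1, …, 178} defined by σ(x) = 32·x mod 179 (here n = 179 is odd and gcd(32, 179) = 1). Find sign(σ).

Orbit of 172 under x↦32x: [172, 134, 171, 102, 42, 91, 48]… (length divides ord_179(32)).
Decompose π into cycles: lengths [178, 1] (2 cycles, including the fixed point 0).
179 − 2 = 177 transpositions; sign(π) = (−1)^177 = -1.
(32|179)_J = -1 (Zolotarev's lemma cross-check).

-1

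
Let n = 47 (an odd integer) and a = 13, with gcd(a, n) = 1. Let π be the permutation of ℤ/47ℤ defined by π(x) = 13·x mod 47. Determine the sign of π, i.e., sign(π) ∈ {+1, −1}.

-1

Start at x=37: 37 → 11 → 2 → 26 → 9 → 23 → 17 → … (one orbit).
π_13 has 2 disjoint cycles with lengths [46, 1] on {0,…,46}.
47 − 2 = 45 transpositions; sign(π) = (−1)^45 = -1.
Zolotarev: (13|47) = -1, matching the cycle-count sign.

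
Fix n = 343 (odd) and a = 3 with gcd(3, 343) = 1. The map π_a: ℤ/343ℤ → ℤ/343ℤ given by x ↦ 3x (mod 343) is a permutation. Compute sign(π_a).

Orbit of 184 under x↦3x: [184, 209, 284, 166, 155, 122, 23]… (length divides ord_343(3)).
Cycle lengths of π_3 on ℤ/343ℤ: [294, 42, 6, 1]; 4 cycles in total.
4 cycles on 343: each ℓ→(−1)^(ℓ−1), product (−1)^339 = -1.
(3|343)_J = -1 (Zolotarev's lemma cross-check).

-1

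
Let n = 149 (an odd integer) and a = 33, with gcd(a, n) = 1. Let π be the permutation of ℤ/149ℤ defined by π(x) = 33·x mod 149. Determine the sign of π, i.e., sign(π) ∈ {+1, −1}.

Start at x=142: 142 → 67 → 125 → 102 → 88 → 73 → 25 → … (one orbit).
Decompose π into cycles: lengths [37, 37, 37, 37, 1] (5 cycles, including the fixed point 0).
With 5 cycles on 149 points, sign = (−1)^{149−5} = +1.
(33|149)_J = +1 (Zolotarev's lemma cross-check).

+1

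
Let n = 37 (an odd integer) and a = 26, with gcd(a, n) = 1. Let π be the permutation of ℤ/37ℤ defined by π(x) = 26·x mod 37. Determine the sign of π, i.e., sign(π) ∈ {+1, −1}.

Orbit of 26 under x↦26x: [26, 10, 1]… (length divides ord_37(26)).
The orbit structure of x ↦ 26x mod 37: 13 orbits of sizes [3, 3, 3, 3, 3, 3, 3, 3, 3, 3, 3, 3, 1].
Σ(ℓ_i−1) = 37−13 = 24; sign = (−1)^24 = +1.
Check: (26/37) = +1 by Zolotarev.

+1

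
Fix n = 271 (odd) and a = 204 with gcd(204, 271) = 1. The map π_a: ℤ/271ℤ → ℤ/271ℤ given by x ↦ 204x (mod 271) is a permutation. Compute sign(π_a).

-1

Trace 5: π^k(5) = [5, 207, 223, 235, 244, 183, 205] for k=0..6.
Cycle lengths of π_204 on ℤ/271ℤ: [270, 1]; 2 cycles in total.
271 − 2 = 269 transpositions; sign(π) = (−1)^269 = -1.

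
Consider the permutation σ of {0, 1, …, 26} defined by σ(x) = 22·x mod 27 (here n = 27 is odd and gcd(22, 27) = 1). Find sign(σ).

Orbit of 13 under x↦22x: [13, 16, 1, 22, 25, 10, 4]… (length divides ord_27(22)).
π_22 has 7 disjoint cycles with lengths [9, 9, 3, 3, 1, 1, 1] on {0,…,26}.
n − c = 27 − 7 = 20; sign = (−1)^20 = +1.

+1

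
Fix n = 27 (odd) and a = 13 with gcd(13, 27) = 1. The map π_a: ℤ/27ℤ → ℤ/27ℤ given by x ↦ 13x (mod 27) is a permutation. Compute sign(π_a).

+1

Orbit of 19 under x↦13x: [19, 4, 25, 1, 13, 7, 10]… (length divides ord_27(13)).
Cycle lengths of π_13 on ℤ/27ℤ: [9, 9, 3, 3, 1, 1, 1]; 7 cycles in total.
Σ(ℓ_i−1) = 27−7 = 20; sign = (−1)^20 = +1.
Check: (13/27) = +1 by Zolotarev.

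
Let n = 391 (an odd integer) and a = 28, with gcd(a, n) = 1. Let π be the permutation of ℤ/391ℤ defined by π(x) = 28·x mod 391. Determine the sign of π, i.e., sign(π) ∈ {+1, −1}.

Orbit of 259 under x↦28x: [259, 214, 127, 37, 254, 74, 117]… (length divides ord_391(28)).
Cycle lengths of π_28 on ℤ/391ℤ: [176, 176, 22, 16, 1]; 5 cycles in total.
n − c = 391 − 5 = 386; sign = (−1)^386 = +1.
The Jacobi symbol (28|391) = +1 (Zolotarev) agrees.

+1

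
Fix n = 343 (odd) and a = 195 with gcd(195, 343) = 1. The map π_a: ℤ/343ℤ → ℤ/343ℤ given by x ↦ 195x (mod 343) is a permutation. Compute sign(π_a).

Orbit of 146 under x↦195x: [146, 1, 195, 295, 244, 246, 293]… (length divides ord_343(195)).
Cycle lengths of π_195 on ℤ/343ℤ: [14, 14, 14, 14, 14, 14, 14, 14, 14, 14, 14, 14, 14, 14, 14, 14, 14, 14, 14, 14, 14, 2, 2, 2, 2, 2, 2, 2, 2, 2, 2, 2, 2, 2, 2, 2, 2, 2, 2, 2, 2, 2, 2, 2, 2, 1]; 46 cycles in total.
With 46 cycles on 343 points, sign = (−1)^{343−46} = -1.
The Jacobi symbol (195|343) = -1 (Zolotarev) agrees.

-1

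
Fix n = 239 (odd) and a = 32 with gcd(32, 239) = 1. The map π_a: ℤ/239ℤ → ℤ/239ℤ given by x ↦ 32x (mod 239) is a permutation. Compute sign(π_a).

+1

Orbit of 87 under x↦32x: [87, 155, 180, 24, 51, 198, 122]… (length divides ord_239(32)).
π_32 has 3 disjoint cycles with lengths [119, 119, 1] on {0,…,238}.
239 − 3 = 236 transpositions; sign(π) = (−1)^236 = +1.
(32|239)_J = +1 (Zolotarev's lemma cross-check).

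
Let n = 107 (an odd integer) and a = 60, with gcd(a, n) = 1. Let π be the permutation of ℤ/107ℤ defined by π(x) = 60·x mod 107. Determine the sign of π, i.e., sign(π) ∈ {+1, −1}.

Orbit of 40 under x↦60x: [40, 46, 85, 71, 87, 84, 11]… (length divides ord_107(60)).
Cycle lengths of π_60 on ℤ/107ℤ: [106, 1]; 2 cycles in total.
Σ(ℓ_i−1) = 107−2 = 105; sign = (−1)^105 = -1.

-1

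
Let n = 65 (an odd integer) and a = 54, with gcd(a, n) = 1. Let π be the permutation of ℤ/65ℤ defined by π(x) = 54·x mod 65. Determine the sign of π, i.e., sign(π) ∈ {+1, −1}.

Orbit of 51 under x↦54x: [51, 24, 61, 44, 36, 59, 1]… (length divides ord_65(54)).
π_54 has 8 disjoint cycles with lengths [12, 12, 12, 12, 12, 2, 2, 1] on {0,…,64}.
Σ(ℓ_i−1) = 65−8 = 57; sign = (−1)^57 = -1.
Via Zolotarev, sign(π_{54}) = (54|65) = -1.

-1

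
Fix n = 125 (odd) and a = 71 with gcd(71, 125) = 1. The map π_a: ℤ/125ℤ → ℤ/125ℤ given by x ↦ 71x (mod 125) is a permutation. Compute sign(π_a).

Trace 76: π^k(76) = [76, 21, 116, 111, 6, 51, 121] for k=0..6.
π_71 has 13 disjoint cycles with lengths [25, 25, 25, 25, 5, 5, 5, 5, 1, 1, 1, 1, 1] on {0,…,124}.
sign(π) = (−1)^{n − #cycles} = (−1)^{125−13} = (−1)^112 = +1.

+1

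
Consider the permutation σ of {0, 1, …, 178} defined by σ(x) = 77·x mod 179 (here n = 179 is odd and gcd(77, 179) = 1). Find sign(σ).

Trace 56: π^k(56) = [56, 16, 158, 173, 75, 47, 39] for k=0..6.
π_77 has 3 disjoint cycles with lengths [89, 89, 1] on {0,…,178}.
179 − 3 = 176 transpositions; sign(π) = (−1)^176 = +1.

+1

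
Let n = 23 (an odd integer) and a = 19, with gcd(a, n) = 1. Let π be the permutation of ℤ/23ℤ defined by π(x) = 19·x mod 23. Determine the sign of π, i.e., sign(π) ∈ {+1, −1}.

Orbit of 17 under x↦19x: [17, 1, 19, 16, 5, 3, 11]… (length divides ord_23(19)).
Cycle type of π: 22 + 1; total 2 cycles.
23 − 2 = 21 transpositions; sign(π) = (−1)^21 = -1.

-1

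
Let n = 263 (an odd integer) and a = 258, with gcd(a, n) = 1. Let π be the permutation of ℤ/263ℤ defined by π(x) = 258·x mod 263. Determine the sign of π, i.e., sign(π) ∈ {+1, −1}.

Orbit of 98 under x↦258x: [98, 36, 83, 111, 234, 145, 64]… (length divides ord_263(258)).
Cycle lengths of π_258 on ℤ/263ℤ: [131, 131, 1]; 3 cycles in total.
263 − 3 = 260 transpositions; sign(π) = (−1)^260 = +1.
(258|263)_J = +1 (Zolotarev's lemma cross-check).

+1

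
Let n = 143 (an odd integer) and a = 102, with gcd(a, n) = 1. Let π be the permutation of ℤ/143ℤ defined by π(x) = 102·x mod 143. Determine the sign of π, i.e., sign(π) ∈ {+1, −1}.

Trace 20: π^k(20) = [20, 38, 15, 100, 47, 75, 71] for k=0..6.
π_102 has 6 disjoint cycles with lengths [60, 60, 12, 5, 5, 1] on {0,…,142}.
n − c = 143 − 6 = 137; sign = (−1)^137 = -1.

-1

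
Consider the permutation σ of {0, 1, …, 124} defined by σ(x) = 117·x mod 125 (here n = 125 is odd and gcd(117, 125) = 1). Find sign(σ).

Orbit of 118 under x↦117x: [118, 56, 52, 84, 78, 1, 117]… (length divides ord_125(117)).
The orbit structure of x ↦ 117x mod 125: 4 orbits of sizes [100, 20, 4, 1].
sign(π) = (−1)^{n − #cycles} = (−1)^{125−4} = (−1)^121 = -1.

-1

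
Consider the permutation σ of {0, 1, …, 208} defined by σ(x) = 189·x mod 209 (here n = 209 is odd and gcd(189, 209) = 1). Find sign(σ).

Trace 58: π^k(58) = [58, 94, 1, 189, 191, 151, 115] for k=0..6.
Cycle type of π: 10×19 + 2×9 + 1; total 29 cycles.
n − c = 209 − 29 = 180; sign = (−1)^180 = +1.
The Jacobi symbol (189|209) = +1 (Zolotarev) agrees.

+1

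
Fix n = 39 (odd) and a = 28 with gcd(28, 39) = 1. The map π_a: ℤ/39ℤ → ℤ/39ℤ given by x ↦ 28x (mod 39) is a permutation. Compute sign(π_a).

-1

Orbit of 34 under x↦28x: [34, 16, 19, 25, 37, 22, 31]… (length divides ord_39(28)).
The orbit structure of x ↦ 28x mod 39: 6 orbits of sizes [12, 12, 12, 1, 1, 1].
sign(π) = (−1)^{n − #cycles} = (−1)^{39−6} = (−1)^33 = -1.
Check: (28/39) = -1 by Zolotarev.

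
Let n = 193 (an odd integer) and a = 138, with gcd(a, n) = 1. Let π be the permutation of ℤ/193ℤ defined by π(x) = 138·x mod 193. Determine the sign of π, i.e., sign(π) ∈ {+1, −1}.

+1

Orbit of 9 under x↦138x: [9, 84, 12, 112, 16, 85, 150]… (length divides ord_193(138)).
π_138 has 9 disjoint cycles with lengths [24, 24, 24, 24, 24, 24, 24, 24, 1] on {0,…,192}.
Σ(ℓ_i−1) = 193−9 = 184; sign = (−1)^184 = +1.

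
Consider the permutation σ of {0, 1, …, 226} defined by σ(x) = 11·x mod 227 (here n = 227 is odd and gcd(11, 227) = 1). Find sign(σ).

+1

Orbit of 28 under x↦11x: [28, 81, 210, 40, 213, 73, 122]… (length divides ord_227(11)).
The orbit structure of x ↦ 11x mod 227: 3 orbits of sizes [113, 113, 1].
n − c = 227 − 3 = 224; sign = (−1)^224 = +1.
Via Zolotarev, sign(π_{11}) = (11|227) = +1.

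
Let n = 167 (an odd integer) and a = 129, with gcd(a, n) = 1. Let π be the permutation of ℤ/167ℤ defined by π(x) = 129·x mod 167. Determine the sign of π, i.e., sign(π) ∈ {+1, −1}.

Start at x=27: 27 → 143 → 77 → 80 → 133 → 123 → 2 → … (one orbit).
Cycle type of π: 166 + 1; total 2 cycles.
sign(π) = (−1)^{n − #cycles} = (−1)^{167−2} = (−1)^165 = -1.

-1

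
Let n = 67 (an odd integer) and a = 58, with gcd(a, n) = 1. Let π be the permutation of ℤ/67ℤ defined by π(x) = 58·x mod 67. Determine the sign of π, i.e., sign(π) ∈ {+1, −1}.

Orbit of 25 under x↦58x: [25, 43, 15, 66, 9, 53, 59]… (length divides ord_67(58)).
The orbit structure of x ↦ 58x mod 67: 4 orbits of sizes [22, 22, 22, 1].
n − c = 67 − 4 = 63; sign = (−1)^63 = -1.
Via Zolotarev, sign(π_{58}) = (58|67) = -1.

-1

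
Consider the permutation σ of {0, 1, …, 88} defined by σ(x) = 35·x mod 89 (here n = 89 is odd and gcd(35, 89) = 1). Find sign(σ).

Trace 47: π^k(47) = [47, 43, 81, 76, 79, 6, 32] for k=0..6.
The orbit structure of x ↦ 35x mod 89: 2 orbits of sizes [88, 1].
sign(π) = (−1)^{n − #cycles} = (−1)^{89−2} = (−1)^87 = -1.

-1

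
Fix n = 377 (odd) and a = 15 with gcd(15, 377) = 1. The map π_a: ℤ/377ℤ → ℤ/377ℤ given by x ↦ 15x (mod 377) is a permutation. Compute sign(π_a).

Orbit of 198 under x↦15x: [198, 331, 64, 206, 74, 356, 62]… (length divides ord_377(15)).
Decompose π into cycles: lengths [84, 84, 84, 84, 28, 12, 1] (7 cycles, including the fixed point 0).
n − c = 377 − 7 = 370; sign = (−1)^370 = +1.

+1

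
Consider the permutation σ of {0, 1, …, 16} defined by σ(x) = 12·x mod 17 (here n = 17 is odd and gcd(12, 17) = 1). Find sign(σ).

-1

Trace 15: π^k(15) = [15, 10, 1, 12, 8, 11, 13] for k=0..6.
Cycle type of π: 16 + 1; total 2 cycles.
sign(π) = (−1)^{n − #cycles} = (−1)^{17−2} = (−1)^15 = -1.
Zolotarev: (12|17) = -1, matching the cycle-count sign.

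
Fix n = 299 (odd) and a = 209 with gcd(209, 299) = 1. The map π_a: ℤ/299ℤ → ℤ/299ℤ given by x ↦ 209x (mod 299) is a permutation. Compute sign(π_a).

Trace 27: π^k(27) = [27, 261, 131, 170, 248, 105, 118] for k=0..6.
Decompose π into cycles: lengths [11, 11, 11, 11, 11, 11, 11, 11, 11, 11, 11, 11, 11, 11, 11, 11, 11, 11, 11, 11, 11, 11, 11, 11, 11, 11, 1, 1, 1, 1, 1, 1, 1, 1, 1, 1, 1, 1, 1] (39 cycles, including the fixed point 0).
With 39 cycles on 299 points, sign = (−1)^{299−39} = +1.

+1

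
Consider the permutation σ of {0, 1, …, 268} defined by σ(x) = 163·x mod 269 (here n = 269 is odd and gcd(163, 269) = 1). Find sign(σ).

Trace 144: π^k(144) = [144, 69, 218, 26, 203, 2, 57] for k=0..6.
Decompose π into cycles: lengths [268, 1] (2 cycles, including the fixed point 0).
n − c = 269 − 2 = 267; sign = (−1)^267 = -1.
(163|269)_J = -1 (Zolotarev's lemma cross-check).

-1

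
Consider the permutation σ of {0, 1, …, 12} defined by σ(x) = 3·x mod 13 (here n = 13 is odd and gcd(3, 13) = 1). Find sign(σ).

+1

Orbit of 1 under x↦3x: [1, 3, 9]… (length divides ord_13(3)).
5 cycles of lengths [3, 3, 3, 3, 1].
13 − 5 = 8 transpositions; sign(π) = (−1)^8 = +1.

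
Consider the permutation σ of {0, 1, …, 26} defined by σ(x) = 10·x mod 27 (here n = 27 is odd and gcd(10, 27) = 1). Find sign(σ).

+1

Orbit of 1 under x↦10x: [1, 10, 19]… (length divides ord_27(10)).
π_10 has 15 disjoint cycles with lengths [3, 3, 3, 3, 3, 3, 1, 1, 1, 1, 1, 1, 1, 1, 1] on {0,…,26}.
27 − 15 = 12 transpositions; sign(π) = (−1)^12 = +1.
Check: (10/27) = +1 by Zolotarev.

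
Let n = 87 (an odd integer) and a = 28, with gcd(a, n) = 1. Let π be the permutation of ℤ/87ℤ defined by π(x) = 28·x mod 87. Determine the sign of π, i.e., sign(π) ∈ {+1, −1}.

Orbit of 28 under x↦28x: [28, 1]… (length divides ord_87(28)).
π_28 has 45 disjoint cycles with lengths [2, 2, 2, 2, 2, 2, 2, 2, 2, 2, 2, 2, 2, 2, 2, 2, 2, 2, 2, 2, 2, 2, 2, 2, 2, 2, 2, 2, 2, 2, 2, 2, 2, 2, 2, 2, 2, 2, 2, 2, 2, 2, 1, 1, 1] on {0,…,86}.
Σ(ℓ_i−1) = 87−45 = 42; sign = (−1)^42 = +1.
(28|87)_J = +1 (Zolotarev's lemma cross-check).

+1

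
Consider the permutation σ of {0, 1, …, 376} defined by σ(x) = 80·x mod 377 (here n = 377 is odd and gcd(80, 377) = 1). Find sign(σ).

-1

Trace 277: π^k(277) = [277, 294, 146, 370, 194, 63, 139] for k=0..6.
The orbit structure of x ↦ 80x mod 377: 8 orbits of sizes [84, 84, 84, 84, 14, 14, 12, 1].
With 8 cycles on 377 points, sign = (−1)^{377−8} = -1.
(80|377)_J = -1 (Zolotarev's lemma cross-check).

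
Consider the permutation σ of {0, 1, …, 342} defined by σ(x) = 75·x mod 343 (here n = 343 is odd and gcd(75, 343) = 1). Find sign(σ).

-1

Start at x=296: 296 → 248 → 78 → 19 → 53 → 202 → 58 → … (one orbit).
π_75 has 4 disjoint cycles with lengths [294, 42, 6, 1] on {0,…,342}.
Σ(ℓ_i−1) = 343−4 = 339; sign = (−1)^339 = -1.
Zolotarev: (75|343) = -1, matching the cycle-count sign.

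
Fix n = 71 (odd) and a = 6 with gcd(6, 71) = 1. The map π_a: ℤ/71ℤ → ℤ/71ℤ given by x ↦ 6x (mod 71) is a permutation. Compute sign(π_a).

Trace 20: π^k(20) = [20, 49, 10, 60, 5, 30, 38] for k=0..6.
Cycle type of π: 35×2 + 1; total 3 cycles.
With 3 cycles on 71 points, sign = (−1)^{71−3} = +1.

+1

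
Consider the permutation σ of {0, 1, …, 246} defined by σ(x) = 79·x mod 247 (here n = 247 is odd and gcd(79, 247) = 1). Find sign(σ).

Start at x=1: 1 → 79 → 66 → 27 → 157 → 53 → 235 → … (one orbit).
Cycle lengths of π_79 on ℤ/247ℤ: [18, 18, 18, 18, 18, 18, 18, 18, 18, 18, 18, 18, 18, 1, 1, 1, 1, 1, 1, 1, 1, 1, 1, 1, 1, 1]; 26 cycles in total.
sign(π) = (−1)^{n − #cycles} = (−1)^{247−26} = (−1)^221 = -1.
The Jacobi symbol (79|247) = -1 (Zolotarev) agrees.

-1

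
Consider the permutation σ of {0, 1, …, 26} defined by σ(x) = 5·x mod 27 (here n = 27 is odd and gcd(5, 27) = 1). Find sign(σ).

-1

Trace 10: π^k(10) = [10, 23, 7, 8, 13, 11, 1] for k=0..6.
The orbit structure of x ↦ 5x mod 27: 4 orbits of sizes [18, 6, 2, 1].
27 − 4 = 23 transpositions; sign(π) = (−1)^23 = -1.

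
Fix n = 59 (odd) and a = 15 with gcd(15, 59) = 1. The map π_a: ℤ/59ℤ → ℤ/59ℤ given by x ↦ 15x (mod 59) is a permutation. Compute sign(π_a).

Trace 9: π^k(9) = [9, 17, 19, 49, 27, 51, 57] for k=0..6.
Cycle lengths of π_15 on ℤ/59ℤ: [29, 29, 1]; 3 cycles in total.
3 cycles on 59: each ℓ→(−1)^(ℓ−1), product (−1)^56 = +1.
(15|59)_J = +1 (Zolotarev's lemma cross-check).

+1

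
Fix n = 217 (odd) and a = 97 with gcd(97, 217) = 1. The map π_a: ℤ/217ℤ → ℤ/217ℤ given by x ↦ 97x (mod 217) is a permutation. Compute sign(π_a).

-1

Start at x=8: 8 → 125 → 190 → 202 → 64 → 132 → 1 → … (one orbit).
The orbit structure of x ↦ 97x mod 217: 28 orbits of sizes [10, 10, 10, 10, 10, 10, 10, 10, 10, 10, 10, 10, 10, 10, 10, 10, 10, 10, 5, 5, 5, 5, 5, 5, 2, 2, 2, 1].
28 cycles on 217: each ℓ→(−1)^(ℓ−1), product (−1)^189 = -1.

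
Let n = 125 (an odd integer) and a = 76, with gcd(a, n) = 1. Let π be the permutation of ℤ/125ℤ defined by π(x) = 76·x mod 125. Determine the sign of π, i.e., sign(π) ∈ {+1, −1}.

+1

Orbit of 76 under x↦76x: [76, 26, 101, 51, 1]… (length divides ord_125(76)).
Decompose π into cycles: lengths [5, 5, 5, 5, 5, 5, 5, 5, 5, 5, 5, 5, 5, 5, 5, 5, 5, 5, 5, 5, 1, 1, 1, 1, 1, 1, 1, 1, 1, 1, 1, 1, 1, 1, 1, 1, 1, 1, 1, 1, 1, 1, 1, 1, 1] (45 cycles, including the fixed point 0).
n − c = 125 − 45 = 80; sign = (−1)^80 = +1.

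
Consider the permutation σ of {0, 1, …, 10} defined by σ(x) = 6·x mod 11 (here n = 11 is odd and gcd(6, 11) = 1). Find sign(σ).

-1

Start at x=5: 5 → 8 → 4 → 2 → 1 → 6 → 3 → … (one orbit).
Cycle type of π: 10 + 1; total 2 cycles.
2 cycles on 11: each ℓ→(−1)^(ℓ−1), product (−1)^9 = -1.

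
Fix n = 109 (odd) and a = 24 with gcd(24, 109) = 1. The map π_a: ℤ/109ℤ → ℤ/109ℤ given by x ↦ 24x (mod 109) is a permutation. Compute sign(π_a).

Orbit of 77 under x↦24x: [77, 104, 98, 63, 95, 100, 2]… (length divides ord_109(24)).
Decompose π into cycles: lengths [108, 1] (2 cycles, including the fixed point 0).
2 cycles on 109: each ℓ→(−1)^(ℓ−1), product (−1)^107 = -1.
(24|109)_J = -1 (Zolotarev's lemma cross-check).

-1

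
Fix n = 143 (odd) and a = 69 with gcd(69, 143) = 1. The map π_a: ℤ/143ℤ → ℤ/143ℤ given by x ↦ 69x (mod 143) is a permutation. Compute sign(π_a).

+1

Trace 69: π^k(69) = [69, 42, 38, 48, 23, 14, 108] for k=0..6.
π_69 has 9 disjoint cycles with lengths [30, 30, 30, 30, 6, 6, 5, 5, 1] on {0,…,142}.
sign(π) = (−1)^{n − #cycles} = (−1)^{143−9} = (−1)^134 = +1.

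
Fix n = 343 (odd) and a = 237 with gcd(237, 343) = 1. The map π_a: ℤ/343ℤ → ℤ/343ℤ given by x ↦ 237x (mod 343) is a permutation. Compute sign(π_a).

-1

Trace 62: π^k(62) = [62, 288, 342, 106, 83, 120, 314] for k=0..6.
The orbit structure of x ↦ 237x mod 343: 10 orbits of sizes [98, 98, 98, 14, 14, 14, 2, 2, 2, 1].
With 10 cycles on 343 points, sign = (−1)^{343−10} = -1.
Via Zolotarev, sign(π_{237}) = (237|343) = -1.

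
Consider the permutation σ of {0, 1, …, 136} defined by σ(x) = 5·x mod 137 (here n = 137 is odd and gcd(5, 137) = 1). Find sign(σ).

Start at x=128: 128 → 92 → 49 → 108 → 129 → 97 → 74 → … (one orbit).
2 cycles of lengths [136, 1].
sign(π) = (−1)^{n − #cycles} = (−1)^{137−2} = (−1)^135 = -1.
Zolotarev: (5|137) = -1, matching the cycle-count sign.

-1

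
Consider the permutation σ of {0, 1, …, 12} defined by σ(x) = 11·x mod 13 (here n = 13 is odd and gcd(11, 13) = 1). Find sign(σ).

-1

Orbit of 10 under x↦11x: [10, 6, 1, 11, 4, 5, 3]… (length divides ord_13(11)).
The orbit structure of x ↦ 11x mod 13: 2 orbits of sizes [12, 1].
With 2 cycles on 13 points, sign = (−1)^{13−2} = -1.
Zolotarev: (11|13) = -1, matching the cycle-count sign.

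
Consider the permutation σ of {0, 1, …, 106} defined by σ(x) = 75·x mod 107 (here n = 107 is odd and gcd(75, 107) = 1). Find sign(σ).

+1

Start at x=99: 99 → 42 → 47 → 101 → 85 → 62 → 49 → … (one orbit).
Decompose π into cycles: lengths [53, 53, 1] (3 cycles, including the fixed point 0).
Σ(ℓ_i−1) = 107−3 = 104; sign = (−1)^104 = +1.
The Jacobi symbol (75|107) = +1 (Zolotarev) agrees.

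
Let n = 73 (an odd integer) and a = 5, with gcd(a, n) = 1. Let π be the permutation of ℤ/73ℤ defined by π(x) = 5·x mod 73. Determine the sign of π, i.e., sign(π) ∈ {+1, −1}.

Start at x=51: 51 → 36 → 34 → 24 → 47 → 16 → 7 → … (one orbit).
π_5 has 2 disjoint cycles with lengths [72, 1] on {0,…,72}.
73 − 2 = 71 transpositions; sign(π) = (−1)^71 = -1.
(5|73)_J = -1 (Zolotarev's lemma cross-check).

-1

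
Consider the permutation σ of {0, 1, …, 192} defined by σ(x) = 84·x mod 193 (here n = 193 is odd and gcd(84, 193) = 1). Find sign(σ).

+1

Trace 1: π^k(1) = [1, 84, 108] for k=0..2.
Cycle type of π: 3×64 + 1; total 65 cycles.
65 cycles on 193: each ℓ→(−1)^(ℓ−1), product (−1)^128 = +1.
Via Zolotarev, sign(π_{84}) = (84|193) = +1.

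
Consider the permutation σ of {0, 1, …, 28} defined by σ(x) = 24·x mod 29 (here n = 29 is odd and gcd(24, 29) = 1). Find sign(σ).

Start at x=20: 20 → 16 → 7 → 23 → 1 → 24 → 25 → 20 (one orbit).
Cycle lengths of π_24 on ℤ/29ℤ: [7, 7, 7, 7, 1]; 5 cycles in total.
Σ(ℓ_i−1) = 29−5 = 24; sign = (−1)^24 = +1.

+1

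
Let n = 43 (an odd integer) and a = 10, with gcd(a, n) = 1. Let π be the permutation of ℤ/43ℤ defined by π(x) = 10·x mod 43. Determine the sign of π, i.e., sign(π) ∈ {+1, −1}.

+1

Trace 21: π^k(21) = [21, 38, 36, 16, 31, 9, 4] for k=0..6.
3 cycles of lengths [21, 21, 1].
3 cycles on 43: each ℓ→(−1)^(ℓ−1), product (−1)^40 = +1.
Zolotarev: (10|43) = +1, matching the cycle-count sign.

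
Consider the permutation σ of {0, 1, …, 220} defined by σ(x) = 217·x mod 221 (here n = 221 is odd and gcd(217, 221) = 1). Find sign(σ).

Start at x=55: 55 → 1 → 217 → 16 → 157 → 35 → 81 → … (one orbit).
Decompose π into cycles: lengths [12, 12, 12, 12, 12, 12, 12, 12, 12, 12, 12, 12, 12, 12, 12, 12, 4, 4, 4, 4, 3, 3, 3, 3, 1] (25 cycles, including the fixed point 0).
25 cycles on 221: each ℓ→(−1)^(ℓ−1), product (−1)^196 = +1.
The Jacobi symbol (217|221) = +1 (Zolotarev) agrees.

+1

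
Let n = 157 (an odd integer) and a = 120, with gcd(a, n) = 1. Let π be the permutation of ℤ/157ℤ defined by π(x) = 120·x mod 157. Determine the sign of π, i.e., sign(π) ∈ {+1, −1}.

Trace 47: π^k(47) = [47, 145, 130, 57, 89, 4, 9] for k=0..6.
π_120 has 3 disjoint cycles with lengths [78, 78, 1] on {0,…,156}.
With 3 cycles on 157 points, sign = (−1)^{157−3} = +1.

+1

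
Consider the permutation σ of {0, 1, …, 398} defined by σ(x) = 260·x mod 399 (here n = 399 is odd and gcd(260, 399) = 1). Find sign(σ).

Start at x=29: 29 → 358 → 113 → 253 → 344 → 64 → 281 → … (one orbit).
Cycle type of π: 18×21 + 2×7 + 1×7; total 35 cycles.
Σ(ℓ_i−1) = 399−35 = 364; sign = (−1)^364 = +1.
(260|399)_J = +1 (Zolotarev's lemma cross-check).

+1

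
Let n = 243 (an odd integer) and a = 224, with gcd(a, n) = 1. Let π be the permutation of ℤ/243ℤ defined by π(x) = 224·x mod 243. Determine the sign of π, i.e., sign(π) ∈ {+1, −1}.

Orbit of 161 under x↦224x: [161, 100, 44, 136, 89, 10, 53]… (length divides ord_243(224)).
14 cycles of lengths [54, 54, 54, 18, 18, 18, 6, 6, 6, 2, 2, 2, 2, 1].
With 14 cycles on 243 points, sign = (−1)^{243−14} = -1.
Via Zolotarev, sign(π_{224}) = (224|243) = -1.

-1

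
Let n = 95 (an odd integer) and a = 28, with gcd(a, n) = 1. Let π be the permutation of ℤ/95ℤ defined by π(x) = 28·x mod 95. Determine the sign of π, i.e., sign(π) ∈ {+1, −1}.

Start at x=64: 64 → 82 → 16 → 68 → 4 → 17 → 1 → … (one orbit).
Cycle lengths of π_28 on ℤ/95ℤ: [36, 36, 9, 9, 4, 1]; 6 cycles in total.
sign(π) = (−1)^{n − #cycles} = (−1)^{95−6} = (−1)^89 = -1.

-1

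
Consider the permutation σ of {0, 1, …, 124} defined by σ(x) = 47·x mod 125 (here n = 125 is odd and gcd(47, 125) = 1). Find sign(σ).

-1

Orbit of 107 under x↦47x: [107, 29, 113, 61, 117, 124, 78]… (length divides ord_125(47)).
Decompose π into cycles: lengths [100, 20, 4, 1] (4 cycles, including the fixed point 0).
sign(π) = (−1)^{n − #cycles} = (−1)^{125−4} = (−1)^121 = -1.
Zolotarev: (47|125) = -1, matching the cycle-count sign.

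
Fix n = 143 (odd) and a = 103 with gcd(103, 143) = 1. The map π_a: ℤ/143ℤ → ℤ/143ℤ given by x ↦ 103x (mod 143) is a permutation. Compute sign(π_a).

+1

Start at x=27: 27 → 64 → 14 → 12 → 92 → 38 → 53 → … (one orbit).
π_103 has 21 disjoint cycles with lengths [10, 10, 10, 10, 10, 10, 10, 10, 10, 10, 10, 10, 5, 5, 2, 2, 2, 2, 2, 2, 1] on {0,…,142}.
n − c = 143 − 21 = 122; sign = (−1)^122 = +1.
Via Zolotarev, sign(π_{103}) = (103|143) = +1.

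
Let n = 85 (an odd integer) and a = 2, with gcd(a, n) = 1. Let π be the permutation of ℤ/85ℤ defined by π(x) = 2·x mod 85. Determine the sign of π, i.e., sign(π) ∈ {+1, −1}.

Start at x=2: 2 → 4 → 8 → 16 → 32 → 64 → 43 → … (one orbit).
The orbit structure of x ↦ 2x mod 85: 12 orbits of sizes [8, 8, 8, 8, 8, 8, 8, 8, 8, 8, 4, 1].
With 12 cycles on 85 points, sign = (−1)^{85−12} = -1.
(2|85)_J = -1 (Zolotarev's lemma cross-check).

-1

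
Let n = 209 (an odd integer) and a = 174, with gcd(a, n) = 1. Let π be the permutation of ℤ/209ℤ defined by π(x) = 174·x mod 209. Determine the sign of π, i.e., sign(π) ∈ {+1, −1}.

Start at x=170: 170 → 111 → 86 → 125 → 14 → 137 → 12 → … (one orbit).
Cycle lengths of π_174 on ℤ/209ℤ: [90, 90, 18, 5, 5, 1]; 6 cycles in total.
n − c = 209 − 6 = 203; sign = (−1)^203 = -1.
Zolotarev: (174|209) = -1, matching the cycle-count sign.

-1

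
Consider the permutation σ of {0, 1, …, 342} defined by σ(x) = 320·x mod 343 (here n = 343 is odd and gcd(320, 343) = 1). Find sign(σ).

-1

Orbit of 163 under x↦320x: [163, 24, 134, 5, 228, 244, 219]… (length divides ord_343(320)).
π_320 has 4 disjoint cycles with lengths [294, 42, 6, 1] on {0,…,342}.
Σ(ℓ_i−1) = 343−4 = 339; sign = (−1)^339 = -1.
Via Zolotarev, sign(π_{320}) = (320|343) = -1.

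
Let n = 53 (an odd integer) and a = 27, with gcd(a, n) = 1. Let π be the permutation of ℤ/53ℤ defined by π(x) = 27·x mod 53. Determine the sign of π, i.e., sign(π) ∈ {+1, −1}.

-1

Orbit of 17 under x↦27x: [17, 35, 44, 22, 11, 32, 16]… (length divides ord_53(27)).
Cycle type of π: 52 + 1; total 2 cycles.
sign(π) = (−1)^{n − #cycles} = (−1)^{53−2} = (−1)^51 = -1.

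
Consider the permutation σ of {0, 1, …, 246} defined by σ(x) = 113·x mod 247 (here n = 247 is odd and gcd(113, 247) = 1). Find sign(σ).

Trace 94: π^k(94) = [94, 1, 113, 172, 170, 191] for k=0..5.
Cycle type of π: 6×36 + 3×4 + 2×9 + 1; total 50 cycles.
247 − 50 = 197 transpositions; sign(π) = (−1)^197 = -1.

-1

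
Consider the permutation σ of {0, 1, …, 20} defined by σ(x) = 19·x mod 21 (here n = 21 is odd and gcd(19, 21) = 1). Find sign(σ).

Orbit of 10 under x↦19x: [10, 1, 19, 4, 13, 16]… (length divides ord_21(19)).
Cycle type of π: 6×3 + 1×3; total 6 cycles.
21 − 6 = 15 transpositions; sign(π) = (−1)^15 = -1.
Via Zolotarev, sign(π_{19}) = (19|21) = -1.

-1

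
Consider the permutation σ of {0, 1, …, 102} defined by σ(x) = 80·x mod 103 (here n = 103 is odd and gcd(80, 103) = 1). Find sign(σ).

Trace 31: π^k(31) = [31, 8, 22, 9, 102, 23, 89] for k=0..6.
Decompose π into cycles: lengths [34, 34, 34, 1] (4 cycles, including the fixed point 0).
With 4 cycles on 103 points, sign = (−1)^{103−4} = -1.

-1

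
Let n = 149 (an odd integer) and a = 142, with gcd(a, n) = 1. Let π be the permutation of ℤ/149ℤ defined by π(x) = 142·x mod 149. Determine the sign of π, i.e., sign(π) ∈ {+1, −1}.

+1

Orbit of 28 under x↦142x: [28, 102, 31, 81, 29, 95, 80]… (length divides ord_149(142)).
Decompose π into cycles: lengths [37, 37, 37, 37, 1] (5 cycles, including the fixed point 0).
sign(π) = (−1)^{n − #cycles} = (−1)^{149−5} = (−1)^144 = +1.
The Jacobi symbol (142|149) = +1 (Zolotarev) agrees.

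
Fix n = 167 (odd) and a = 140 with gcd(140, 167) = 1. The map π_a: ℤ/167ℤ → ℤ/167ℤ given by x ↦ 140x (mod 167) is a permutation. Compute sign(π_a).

-1

Trace 108: π^k(108) = [108, 90, 75, 146, 66, 55, 18] for k=0..6.
The orbit structure of x ↦ 140x mod 167: 2 orbits of sizes [166, 1].
Σ(ℓ_i−1) = 167−2 = 165; sign = (−1)^165 = -1.
The Jacobi symbol (140|167) = -1 (Zolotarev) agrees.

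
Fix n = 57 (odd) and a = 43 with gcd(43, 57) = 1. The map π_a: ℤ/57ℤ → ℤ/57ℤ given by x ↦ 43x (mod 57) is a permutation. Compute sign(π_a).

Orbit of 28 under x↦43x: [28, 7, 16, 4, 1, 43, 25]… (length divides ord_57(43)).
Decompose π into cycles: lengths [9, 9, 9, 9, 9, 9, 1, 1, 1] (9 cycles, including the fixed point 0).
n − c = 57 − 9 = 48; sign = (−1)^48 = +1.
(43|57)_J = +1 (Zolotarev's lemma cross-check).

+1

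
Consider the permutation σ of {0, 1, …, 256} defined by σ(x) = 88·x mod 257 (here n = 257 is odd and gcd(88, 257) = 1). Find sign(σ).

Trace 137: π^k(137) = [137, 234, 32, 246, 60, 140, 241] for k=0..6.
π_88 has 5 disjoint cycles with lengths [64, 64, 64, 64, 1] on {0,…,256}.
sign(π) = (−1)^{n − #cycles} = (−1)^{257−5} = (−1)^252 = +1.
(88|257)_J = +1 (Zolotarev's lemma cross-check).

+1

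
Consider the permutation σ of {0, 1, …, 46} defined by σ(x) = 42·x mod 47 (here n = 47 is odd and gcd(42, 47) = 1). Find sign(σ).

Orbit of 32 under x↦42x: [32, 28, 1, 42, 25, 16, 14]… (length divides ord_47(42)).
3 cycles of lengths [23, 23, 1].
sign(π) = (−1)^{n − #cycles} = (−1)^{47−3} = (−1)^44 = +1.

+1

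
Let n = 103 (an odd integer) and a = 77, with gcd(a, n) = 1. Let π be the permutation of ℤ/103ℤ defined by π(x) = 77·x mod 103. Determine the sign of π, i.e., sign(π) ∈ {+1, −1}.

Trace 85: π^k(85) = [85, 56, 89, 55, 12, 100, 78] for k=0..6.
The orbit structure of x ↦ 77x mod 103: 2 orbits of sizes [102, 1].
103 − 2 = 101 transpositions; sign(π) = (−1)^101 = -1.
Check: (77/103) = -1 by Zolotarev.

-1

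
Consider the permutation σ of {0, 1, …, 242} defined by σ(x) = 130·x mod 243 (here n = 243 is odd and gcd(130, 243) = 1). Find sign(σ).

Trace 160: π^k(160) = [160, 145, 139, 88, 19, 40, 97] for k=0..6.
Cycle type of π: 81×2 + 27×2 + 9×2 + 3×2 + 1×3; total 11 cycles.
sign(π) = (−1)^{n − #cycles} = (−1)^{243−11} = (−1)^232 = +1.
(130|243)_J = +1 (Zolotarev's lemma cross-check).

+1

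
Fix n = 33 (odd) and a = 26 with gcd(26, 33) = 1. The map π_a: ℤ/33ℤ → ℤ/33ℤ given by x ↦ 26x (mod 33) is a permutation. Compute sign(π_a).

Orbit of 4 under x↦26x: [4, 5, 31, 14, 1, 26, 16]… (length divides ord_33(26)).
The orbit structure of x ↦ 26x mod 33: 6 orbits of sizes [10, 10, 5, 5, 2, 1].
Σ(ℓ_i−1) = 33−6 = 27; sign = (−1)^27 = -1.
Check: (26/33) = -1 by Zolotarev.

-1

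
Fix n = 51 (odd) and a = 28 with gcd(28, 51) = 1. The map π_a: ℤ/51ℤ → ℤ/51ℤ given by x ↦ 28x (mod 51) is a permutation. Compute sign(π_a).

Trace 16: π^k(16) = [16, 40, 49, 46, 13, 7, 43] for k=0..6.
The orbit structure of x ↦ 28x mod 51: 6 orbits of sizes [16, 16, 16, 1, 1, 1].
n − c = 51 − 6 = 45; sign = (−1)^45 = -1.

-1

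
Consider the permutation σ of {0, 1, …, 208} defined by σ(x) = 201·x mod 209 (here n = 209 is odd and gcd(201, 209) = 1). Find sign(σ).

+1

Orbit of 20 under x↦201x: [20, 49, 26, 1, 201, 64, 115]… (length divides ord_209(201)).
The orbit structure of x ↦ 201x mod 209: 21 orbits of sizes [15, 15, 15, 15, 15, 15, 15, 15, 15, 15, 15, 15, 5, 5, 3, 3, 3, 3, 3, 3, 1].
sign(π) = (−1)^{n − #cycles} = (−1)^{209−21} = (−1)^188 = +1.
Zolotarev: (201|209) = +1, matching the cycle-count sign.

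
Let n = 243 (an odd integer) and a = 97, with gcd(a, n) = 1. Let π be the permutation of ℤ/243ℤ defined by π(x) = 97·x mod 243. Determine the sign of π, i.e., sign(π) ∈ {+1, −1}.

Start at x=208: 208 → 7 → 193 → 10 → 241 → 49 → 136 → … (one orbit).
Cycle lengths of π_97 on ℤ/243ℤ: [81, 81, 27, 27, 9, 9, 3, 3, 1, 1, 1]; 11 cycles in total.
sign(π) = (−1)^{n − #cycles} = (−1)^{243−11} = (−1)^232 = +1.
Via Zolotarev, sign(π_{97}) = (97|243) = +1.

+1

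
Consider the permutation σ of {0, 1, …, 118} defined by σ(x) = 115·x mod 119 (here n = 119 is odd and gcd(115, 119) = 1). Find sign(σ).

Orbit of 55 under x↦115x: [55, 18, 47, 50, 38, 86, 13]… (length divides ord_119(115)).
Decompose π into cycles: lengths [12, 12, 12, 12, 12, 12, 12, 12, 6, 4, 4, 4, 4, 1] (14 cycles, including the fixed point 0).
sign(π) = (−1)^{n − #cycles} = (−1)^{119−14} = (−1)^105 = -1.

-1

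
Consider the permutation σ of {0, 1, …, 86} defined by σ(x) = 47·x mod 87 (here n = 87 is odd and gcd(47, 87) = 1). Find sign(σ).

+1

Trace 41: π^k(41) = [41, 13, 2, 7, 68, 64, 50] for k=0..6.
Cycle type of π: 28×3 + 2 + 1; total 5 cycles.
5 cycles on 87: each ℓ→(−1)^(ℓ−1), product (−1)^82 = +1.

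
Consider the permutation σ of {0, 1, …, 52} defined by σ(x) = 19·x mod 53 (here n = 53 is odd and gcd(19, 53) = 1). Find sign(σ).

Orbit of 42 under x↦19x: [42, 3, 4, 23, 13, 35, 29]… (length divides ord_53(19)).
Decompose π into cycles: lengths [52, 1] (2 cycles, including the fixed point 0).
With 2 cycles on 53 points, sign = (−1)^{53−2} = -1.
(19|53)_J = -1 (Zolotarev's lemma cross-check).

-1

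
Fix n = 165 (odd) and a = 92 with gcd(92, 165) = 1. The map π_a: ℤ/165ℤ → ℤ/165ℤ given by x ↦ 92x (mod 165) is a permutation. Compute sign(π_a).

+1

Start at x=92: 92 → 49 → 53 → 91 → 122 → 4 → 38 → … (one orbit).
15 cycles of lengths [20, 20, 20, 20, 20, 20, 10, 10, 5, 5, 4, 4, 4, 2, 1].
15 cycles on 165: each ℓ→(−1)^(ℓ−1), product (−1)^150 = +1.
The Jacobi symbol (92|165) = +1 (Zolotarev) agrees.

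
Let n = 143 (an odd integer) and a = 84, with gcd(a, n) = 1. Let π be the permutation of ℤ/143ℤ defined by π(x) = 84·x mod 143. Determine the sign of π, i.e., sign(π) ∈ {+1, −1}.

Trace 138: π^k(138) = [138, 9, 41, 12, 7, 16, 57] for k=0..6.
Cycle type of π: 60×2 + 12 + 10 + 1; total 5 cycles.
Σ(ℓ_i−1) = 143−5 = 138; sign = (−1)^138 = +1.
(84|143)_J = +1 (Zolotarev's lemma cross-check).

+1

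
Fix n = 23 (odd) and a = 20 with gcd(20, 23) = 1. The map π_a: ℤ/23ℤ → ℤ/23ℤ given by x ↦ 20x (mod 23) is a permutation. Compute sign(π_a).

Start at x=19: 19 → 12 → 10 → 16 → 21 → 6 → 5 → … (one orbit).
Cycle lengths of π_20 on ℤ/23ℤ: [22, 1]; 2 cycles in total.
With 2 cycles on 23 points, sign = (−1)^{23−2} = -1.

-1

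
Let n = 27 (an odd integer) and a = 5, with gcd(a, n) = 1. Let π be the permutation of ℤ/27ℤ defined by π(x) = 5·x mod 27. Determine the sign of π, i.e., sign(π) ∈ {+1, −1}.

-1

Start at x=10: 10 → 23 → 7 → 8 → 13 → 11 → 1 → … (one orbit).
The orbit structure of x ↦ 5x mod 27: 4 orbits of sizes [18, 6, 2, 1].
n − c = 27 − 4 = 23; sign = (−1)^23 = -1.
The Jacobi symbol (5|27) = -1 (Zolotarev) agrees.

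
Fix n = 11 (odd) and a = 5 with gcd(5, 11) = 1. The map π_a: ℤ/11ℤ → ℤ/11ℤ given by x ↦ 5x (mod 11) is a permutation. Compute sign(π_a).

+1

Trace 1: π^k(1) = [1, 5, 3, 4, 9] for k=0..4.
Decompose π into cycles: lengths [5, 5, 1] (3 cycles, including the fixed point 0).
sign(π) = (−1)^{n − #cycles} = (−1)^{11−3} = (−1)^8 = +1.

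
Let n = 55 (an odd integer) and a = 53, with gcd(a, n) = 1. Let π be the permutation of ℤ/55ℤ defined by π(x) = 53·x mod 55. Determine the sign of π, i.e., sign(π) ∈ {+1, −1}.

Start at x=23: 23 → 9 → 37 → 36 → 38 → 34 → 42 → … (one orbit).
Cycle lengths of π_53 on ℤ/55ℤ: [20, 20, 5, 5, 4, 1]; 6 cycles in total.
6 cycles on 55: each ℓ→(−1)^(ℓ−1), product (−1)^49 = -1.
Via Zolotarev, sign(π_{53}) = (53|55) = -1.

-1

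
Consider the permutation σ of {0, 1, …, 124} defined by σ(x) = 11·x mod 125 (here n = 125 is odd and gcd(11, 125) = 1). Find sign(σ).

Start at x=111: 111 → 96 → 56 → 116 → 26 → 36 → 21 → … (one orbit).
The orbit structure of x ↦ 11x mod 125: 13 orbits of sizes [25, 25, 25, 25, 5, 5, 5, 5, 1, 1, 1, 1, 1].
125 − 13 = 112 transpositions; sign(π) = (−1)^112 = +1.
Check: (11/125) = +1 by Zolotarev.

+1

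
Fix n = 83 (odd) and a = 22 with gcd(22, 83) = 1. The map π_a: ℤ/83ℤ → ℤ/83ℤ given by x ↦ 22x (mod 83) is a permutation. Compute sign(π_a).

-1

Trace 76: π^k(76) = [76, 12, 15, 81, 39, 28, 35] for k=0..6.
Decompose π into cycles: lengths [82, 1] (2 cycles, including the fixed point 0).
Σ(ℓ_i−1) = 83−2 = 81; sign = (−1)^81 = -1.
Via Zolotarev, sign(π_{22}) = (22|83) = -1.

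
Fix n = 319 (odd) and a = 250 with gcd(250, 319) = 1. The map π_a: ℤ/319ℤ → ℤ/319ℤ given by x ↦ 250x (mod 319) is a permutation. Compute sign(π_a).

Trace 259: π^k(259) = [259, 312, 164, 168, 211, 115, 40] for k=0..6.
Cycle type of π: 140×2 + 28 + 10 + 1; total 5 cycles.
Σ(ℓ_i−1) = 319−5 = 314; sign = (−1)^314 = +1.
Zolotarev: (250|319) = +1, matching the cycle-count sign.

+1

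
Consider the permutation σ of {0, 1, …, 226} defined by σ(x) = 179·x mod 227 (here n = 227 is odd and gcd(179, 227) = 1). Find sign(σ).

Start at x=163: 163 → 121 → 94 → 28 → 18 → 44 → 158 → … (one orbit).
π_179 has 2 disjoint cycles with lengths [226, 1] on {0,…,226}.
With 2 cycles on 227 points, sign = (−1)^{227−2} = -1.

-1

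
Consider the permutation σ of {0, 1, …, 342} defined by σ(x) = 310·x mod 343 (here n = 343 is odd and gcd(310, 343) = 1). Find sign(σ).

+1

Trace 267: π^k(267) = [267, 107, 242, 246, 114, 11, 323] for k=0..6.
Cycle type of π: 147×2 + 21×2 + 3×2 + 1; total 7 cycles.
343 − 7 = 336 transpositions; sign(π) = (−1)^336 = +1.
(310|343)_J = +1 (Zolotarev's lemma cross-check).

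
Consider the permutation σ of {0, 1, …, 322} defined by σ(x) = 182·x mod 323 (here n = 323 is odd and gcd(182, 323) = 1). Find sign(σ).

-1

Trace 216: π^k(216) = [216, 229, 11, 64, 20, 87, 7] for k=0..6.
Cycle lengths of π_182 on ℤ/323ℤ: [48, 48, 48, 48, 48, 48, 16, 3, 3, 3, 3, 3, 3, 1]; 14 cycles in total.
sign(π) = (−1)^{n − #cycles} = (−1)^{323−14} = (−1)^309 = -1.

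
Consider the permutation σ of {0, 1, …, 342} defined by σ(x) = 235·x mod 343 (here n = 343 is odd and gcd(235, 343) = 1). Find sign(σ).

Start at x=295: 295 → 39 → 247 → 78 → 151 → 156 → 302 → … (one orbit).
7 cycles of lengths [147, 147, 21, 21, 3, 3, 1].
343 − 7 = 336 transpositions; sign(π) = (−1)^336 = +1.

+1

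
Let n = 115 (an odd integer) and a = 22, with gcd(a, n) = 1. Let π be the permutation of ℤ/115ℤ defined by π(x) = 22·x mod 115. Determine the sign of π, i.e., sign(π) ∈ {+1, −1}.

Orbit of 68 under x↦22x: [68, 1, 22, 24]… (length divides ord_115(22)).
π_22 has 35 disjoint cycles with lengths [4, 4, 4, 4, 4, 4, 4, 4, 4, 4, 4, 4, 4, 4, 4, 4, 4, 4, 4, 4, 4, 4, 4, 2, 2, 2, 2, 2, 2, 2, 2, 2, 2, 2, 1] on {0,…,114}.
n − c = 115 − 35 = 80; sign = (−1)^80 = +1.

+1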